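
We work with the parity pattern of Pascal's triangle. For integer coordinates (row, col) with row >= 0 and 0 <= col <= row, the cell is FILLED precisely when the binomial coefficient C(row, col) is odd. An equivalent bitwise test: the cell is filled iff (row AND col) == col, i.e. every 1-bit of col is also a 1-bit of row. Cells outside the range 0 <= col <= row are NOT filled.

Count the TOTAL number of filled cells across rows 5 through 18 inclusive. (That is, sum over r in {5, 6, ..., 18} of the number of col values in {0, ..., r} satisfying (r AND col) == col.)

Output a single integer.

Answer: 80

Derivation:
r5=101 pc2: +4 =4
r6=110 pc2: +4 =8
r7=111 pc3: +8 =16
r8=1000 pc1: +2 =18
r9=1001 pc2: +4 =22
r10=1010 pc2: +4 =26
r11=1011 pc3: +8 =34
r12=1100 pc2: +4 =38
r13=1101 pc3: +8 =46
r14=1110 pc3: +8 =54
r15=1111 pc4: +16 =70
r16=10000 pc1: +2 =72
r17=10001 pc2: +4 =76
r18=10010 pc2: +4 =80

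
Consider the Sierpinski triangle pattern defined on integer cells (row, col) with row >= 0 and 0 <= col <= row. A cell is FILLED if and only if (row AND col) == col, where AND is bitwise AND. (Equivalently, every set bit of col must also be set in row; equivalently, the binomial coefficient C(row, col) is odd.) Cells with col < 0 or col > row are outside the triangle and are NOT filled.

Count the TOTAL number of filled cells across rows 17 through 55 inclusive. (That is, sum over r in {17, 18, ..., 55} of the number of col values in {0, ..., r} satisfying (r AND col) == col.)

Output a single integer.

r17=10001 pc2: +4 =4
r18=10010 pc2: +4 =8
r19=10011 pc3: +8 =16
r20=10100 pc2: +4 =20
r21=10101 pc3: +8 =28
r22=10110 pc3: +8 =36
r23=10111 pc4: +16 =52
r24=11000 pc2: +4 =56
r25=11001 pc3: +8 =64
r26=11010 pc3: +8 =72
r27=11011 pc4: +16 =88
r28=11100 pc3: +8 =96
r29=11101 pc4: +16 =112
r30=11110 pc4: +16 =128
r31=11111 pc5: +32 =160
r32=100000 pc1: +2 =162
r33=100001 pc2: +4 =166
r34=100010 pc2: +4 =170
r35=100011 pc3: +8 =178
r36=100100 pc2: +4 =182
r37=100101 pc3: +8 =190
r38=100110 pc3: +8 =198
r39=100111 pc4: +16 =214
r40=101000 pc2: +4 =218
r41=101001 pc3: +8 =226
r42=101010 pc3: +8 =234
r43=101011 pc4: +16 =250
r44=101100 pc3: +8 =258
r45=101101 pc4: +16 =274
r46=101110 pc4: +16 =290
r47=101111 pc5: +32 =322
r48=110000 pc2: +4 =326
r49=110001 pc3: +8 =334
r50=110010 pc3: +8 =342
r51=110011 pc4: +16 =358
r52=110100 pc3: +8 =366
r53=110101 pc4: +16 =382
r54=110110 pc4: +16 =398
r55=110111 pc5: +32 =430

Answer: 430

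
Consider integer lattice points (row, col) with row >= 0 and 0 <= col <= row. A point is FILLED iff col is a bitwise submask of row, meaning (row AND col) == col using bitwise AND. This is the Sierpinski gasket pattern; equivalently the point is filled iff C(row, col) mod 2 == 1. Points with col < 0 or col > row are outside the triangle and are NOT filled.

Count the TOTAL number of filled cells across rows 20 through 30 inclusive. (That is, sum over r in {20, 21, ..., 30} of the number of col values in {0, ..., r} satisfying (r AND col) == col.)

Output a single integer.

r20=10100 pc2: +4 =4
r21=10101 pc3: +8 =12
r22=10110 pc3: +8 =20
r23=10111 pc4: +16 =36
r24=11000 pc2: +4 =40
r25=11001 pc3: +8 =48
r26=11010 pc3: +8 =56
r27=11011 pc4: +16 =72
r28=11100 pc3: +8 =80
r29=11101 pc4: +16 =96
r30=11110 pc4: +16 =112

Answer: 112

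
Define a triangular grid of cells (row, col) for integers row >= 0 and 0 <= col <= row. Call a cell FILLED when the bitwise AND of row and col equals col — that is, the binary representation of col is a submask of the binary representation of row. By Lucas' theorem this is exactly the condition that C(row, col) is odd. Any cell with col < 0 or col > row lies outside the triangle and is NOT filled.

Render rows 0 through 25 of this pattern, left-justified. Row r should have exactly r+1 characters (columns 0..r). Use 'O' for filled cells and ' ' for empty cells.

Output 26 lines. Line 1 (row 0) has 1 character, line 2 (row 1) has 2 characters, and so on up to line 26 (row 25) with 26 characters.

Answer: O
OO
O O
OOOO
O   O
OO  OO
O O O O
OOOOOOOO
O       O
OO      OO
O O     O O
OOOO    OOOO
O   O   O   O
OO  OO  OO  OO
O O O O O O O O
OOOOOOOOOOOOOOOO
O               O
OO              OO
O O             O O
OOOO            OOOO
O   O           O   O
OO  OO          OO  OO
O O O O         O O O O
OOOOOOOO        OOOOOOOO
O       O       O       O
OO      OO      OO      OO

Derivation:
r0=0: O
r1=1: OO
r2=10: O O
r3=11: OOOO
r4=100: O   O
r5=101: OO  OO
r6=110: O O O O
r7=111: OOOOOOOO
r8=1000: O       O
r9=1001: OO      OO
r10=1010: O O     O O
r11=1011: OOOO    OOOO
r12=1100: O   O   O   O
r13=1101: OO  OO  OO  OO
r14=1110: O O O O O O O O
r15=1111: OOOOOOOOOOOOOOOO
r16=10000: O               O
r17=10001: OO              OO
r18=10010: O O             O O
r19=10011: OOOO            OOOO
r20=10100: O   O           O   O
r21=10101: OO  OO          OO  OO
r22=10110: O O O O         O O O O
r23=10111: OOOOOOOO        OOOOOOOO
r24=11000: O       O       O       O
r25=11001: OO      OO      OO      OO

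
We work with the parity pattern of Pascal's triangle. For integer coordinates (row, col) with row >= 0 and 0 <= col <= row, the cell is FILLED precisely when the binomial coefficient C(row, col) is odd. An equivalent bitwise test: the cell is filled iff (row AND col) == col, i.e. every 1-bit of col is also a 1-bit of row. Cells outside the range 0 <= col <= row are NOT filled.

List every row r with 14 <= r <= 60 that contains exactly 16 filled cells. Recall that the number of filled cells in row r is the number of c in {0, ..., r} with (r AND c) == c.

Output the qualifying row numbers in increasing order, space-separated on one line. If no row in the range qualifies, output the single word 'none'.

Row r has 2^popcount(r) filled cells, so we need popcount(r) = log2(16) = 4.
Scan r = 14..60 and keep those with exactly 4 one-bits:
r=14=1110 popcount=3 -> skip
r=15=1111 popcount=4 -> KEEP
r=16=10000 popcount=1 -> skip
r=17=10001 popcount=2 -> skip
r=18=10010 popcount=2 -> skip
r=19=10011 popcount=3 -> skip
r=20=10100 popcount=2 -> skip
r=21=10101 popcount=3 -> skip
r=22=10110 popcount=3 -> skip
r=23=10111 popcount=4 -> KEEP
r=24=11000 popcount=2 -> skip
r=25=11001 popcount=3 -> skip
r=26=11010 popcount=3 -> skip
r=27=11011 popcount=4 -> KEEP
r=28=11100 popcount=3 -> skip
r=29=11101 popcount=4 -> KEEP
r=30=11110 popcount=4 -> KEEP
r=31=11111 popcount=5 -> skip
r=32=100000 popcount=1 -> skip
r=33=100001 popcount=2 -> skip
r=34=100010 popcount=2 -> skip
r=35=100011 popcount=3 -> skip
r=36=100100 popcount=2 -> skip
r=37=100101 popcount=3 -> skip
r=38=100110 popcount=3 -> skip
r=39=100111 popcount=4 -> KEEP
r=40=101000 popcount=2 -> skip
r=41=101001 popcount=3 -> skip
r=42=101010 popcount=3 -> skip
r=43=101011 popcount=4 -> KEEP
r=44=101100 popcount=3 -> skip
r=45=101101 popcount=4 -> KEEP
r=46=101110 popcount=4 -> KEEP
r=47=101111 popcount=5 -> skip
r=48=110000 popcount=2 -> skip
r=49=110001 popcount=3 -> skip
r=50=110010 popcount=3 -> skip
r=51=110011 popcount=4 -> KEEP
r=52=110100 popcount=3 -> skip
r=53=110101 popcount=4 -> KEEP
r=54=110110 popcount=4 -> KEEP
r=55=110111 popcount=5 -> skip
r=56=111000 popcount=3 -> skip
r=57=111001 popcount=4 -> KEEP
r=58=111010 popcount=4 -> KEEP
r=59=111011 popcount=5 -> skip
r=60=111100 popcount=4 -> KEEP
Kept rows: 15 23 27 29 30 39 43 45 46 51 53 54 57 58 60

Answer: 15 23 27 29 30 39 43 45 46 51 53 54 57 58 60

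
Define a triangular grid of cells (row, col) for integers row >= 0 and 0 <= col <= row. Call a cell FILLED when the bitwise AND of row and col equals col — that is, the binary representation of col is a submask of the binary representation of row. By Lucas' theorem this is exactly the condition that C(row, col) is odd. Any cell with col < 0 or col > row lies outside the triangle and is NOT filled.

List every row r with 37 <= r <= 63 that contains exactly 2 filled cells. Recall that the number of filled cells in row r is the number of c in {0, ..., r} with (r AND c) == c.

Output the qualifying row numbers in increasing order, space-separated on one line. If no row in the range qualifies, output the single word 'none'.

Answer: none

Derivation:
Row r has 2^popcount(r) filled cells, so we need popcount(r) = log2(2) = 1.
Scan r = 37..63 and keep those with exactly 1 one-bits:
r=37=100101 popcount=3 -> skip
r=38=100110 popcount=3 -> skip
r=39=100111 popcount=4 -> skip
r=40=101000 popcount=2 -> skip
r=41=101001 popcount=3 -> skip
r=42=101010 popcount=3 -> skip
r=43=101011 popcount=4 -> skip
r=44=101100 popcount=3 -> skip
r=45=101101 popcount=4 -> skip
r=46=101110 popcount=4 -> skip
r=47=101111 popcount=5 -> skip
r=48=110000 popcount=2 -> skip
r=49=110001 popcount=3 -> skip
r=50=110010 popcount=3 -> skip
r=51=110011 popcount=4 -> skip
r=52=110100 popcount=3 -> skip
r=53=110101 popcount=4 -> skip
r=54=110110 popcount=4 -> skip
r=55=110111 popcount=5 -> skip
r=56=111000 popcount=3 -> skip
r=57=111001 popcount=4 -> skip
r=58=111010 popcount=4 -> skip
r=59=111011 popcount=5 -> skip
r=60=111100 popcount=4 -> skip
r=61=111101 popcount=5 -> skip
r=62=111110 popcount=5 -> skip
r=63=111111 popcount=6 -> skip
Kept rows: none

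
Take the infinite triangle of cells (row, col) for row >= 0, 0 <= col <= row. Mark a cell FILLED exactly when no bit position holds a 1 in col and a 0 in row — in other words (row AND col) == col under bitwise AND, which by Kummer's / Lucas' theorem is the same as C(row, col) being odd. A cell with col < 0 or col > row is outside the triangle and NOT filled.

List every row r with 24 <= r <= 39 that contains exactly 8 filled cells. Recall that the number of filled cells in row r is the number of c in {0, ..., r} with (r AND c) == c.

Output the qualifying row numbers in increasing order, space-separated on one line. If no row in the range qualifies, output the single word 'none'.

Answer: 25 26 28 35 37 38

Derivation:
Row r has 2^popcount(r) filled cells, so we need popcount(r) = log2(8) = 3.
Scan r = 24..39 and keep those with exactly 3 one-bits:
r=24=11000 popcount=2 -> skip
r=25=11001 popcount=3 -> KEEP
r=26=11010 popcount=3 -> KEEP
r=27=11011 popcount=4 -> skip
r=28=11100 popcount=3 -> KEEP
r=29=11101 popcount=4 -> skip
r=30=11110 popcount=4 -> skip
r=31=11111 popcount=5 -> skip
r=32=100000 popcount=1 -> skip
r=33=100001 popcount=2 -> skip
r=34=100010 popcount=2 -> skip
r=35=100011 popcount=3 -> KEEP
r=36=100100 popcount=2 -> skip
r=37=100101 popcount=3 -> KEEP
r=38=100110 popcount=3 -> KEEP
r=39=100111 popcount=4 -> skip
Kept rows: 25 26 28 35 37 38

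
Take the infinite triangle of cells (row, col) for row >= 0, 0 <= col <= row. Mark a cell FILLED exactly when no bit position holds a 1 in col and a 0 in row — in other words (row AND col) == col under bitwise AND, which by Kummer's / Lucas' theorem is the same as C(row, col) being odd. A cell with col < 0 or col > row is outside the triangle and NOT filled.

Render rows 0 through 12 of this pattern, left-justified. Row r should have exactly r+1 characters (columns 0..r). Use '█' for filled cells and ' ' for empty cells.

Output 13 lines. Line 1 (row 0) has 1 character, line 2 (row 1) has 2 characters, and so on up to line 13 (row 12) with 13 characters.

Answer: █
██
█ █
████
█   █
██  ██
█ █ █ █
████████
█       █
██      ██
█ █     █ █
████    ████
█   █   █   █

Derivation:
r0=0: █
r1=1: ██
r2=10: █ █
r3=11: ████
r4=100: █   █
r5=101: ██  ██
r6=110: █ █ █ █
r7=111: ████████
r8=1000: █       █
r9=1001: ██      ██
r10=1010: █ █     █ █
r11=1011: ████    ████
r12=1100: █   █   █   █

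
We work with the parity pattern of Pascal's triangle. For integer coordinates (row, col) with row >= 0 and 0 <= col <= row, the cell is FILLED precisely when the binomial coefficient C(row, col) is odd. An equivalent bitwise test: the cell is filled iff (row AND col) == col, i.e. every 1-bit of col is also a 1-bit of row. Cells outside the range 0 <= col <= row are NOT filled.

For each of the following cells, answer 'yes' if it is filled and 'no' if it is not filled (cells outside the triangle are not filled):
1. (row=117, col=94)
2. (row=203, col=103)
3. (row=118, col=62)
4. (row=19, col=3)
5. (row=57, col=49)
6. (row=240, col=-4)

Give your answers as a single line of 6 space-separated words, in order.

(117,94): row=0b1110101, col=0b1011110, row AND col = 0b1010100 = 84; 84 != 94 -> empty
(203,103): row=0b11001011, col=0b1100111, row AND col = 0b1000011 = 67; 67 != 103 -> empty
(118,62): row=0b1110110, col=0b111110, row AND col = 0b110110 = 54; 54 != 62 -> empty
(19,3): row=0b10011, col=0b11, row AND col = 0b11 = 3; 3 == 3 -> filled
(57,49): row=0b111001, col=0b110001, row AND col = 0b110001 = 49; 49 == 49 -> filled
(240,-4): col outside [0, 240] -> not filled

Answer: no no no yes yes no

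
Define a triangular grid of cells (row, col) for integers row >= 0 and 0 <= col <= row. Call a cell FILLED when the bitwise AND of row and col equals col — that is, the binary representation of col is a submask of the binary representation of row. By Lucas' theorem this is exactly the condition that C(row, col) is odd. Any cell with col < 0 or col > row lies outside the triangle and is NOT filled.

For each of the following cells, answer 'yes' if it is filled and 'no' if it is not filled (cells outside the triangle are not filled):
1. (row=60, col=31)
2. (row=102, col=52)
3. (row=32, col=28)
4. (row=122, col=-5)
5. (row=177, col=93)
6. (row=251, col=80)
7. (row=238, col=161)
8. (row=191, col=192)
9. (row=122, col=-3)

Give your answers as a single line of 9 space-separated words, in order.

(60,31): row=0b111100, col=0b11111, row AND col = 0b11100 = 28; 28 != 31 -> empty
(102,52): row=0b1100110, col=0b110100, row AND col = 0b100100 = 36; 36 != 52 -> empty
(32,28): row=0b100000, col=0b11100, row AND col = 0b0 = 0; 0 != 28 -> empty
(122,-5): col outside [0, 122] -> not filled
(177,93): row=0b10110001, col=0b1011101, row AND col = 0b10001 = 17; 17 != 93 -> empty
(251,80): row=0b11111011, col=0b1010000, row AND col = 0b1010000 = 80; 80 == 80 -> filled
(238,161): row=0b11101110, col=0b10100001, row AND col = 0b10100000 = 160; 160 != 161 -> empty
(191,192): col outside [0, 191] -> not filled
(122,-3): col outside [0, 122] -> not filled

Answer: no no no no no yes no no no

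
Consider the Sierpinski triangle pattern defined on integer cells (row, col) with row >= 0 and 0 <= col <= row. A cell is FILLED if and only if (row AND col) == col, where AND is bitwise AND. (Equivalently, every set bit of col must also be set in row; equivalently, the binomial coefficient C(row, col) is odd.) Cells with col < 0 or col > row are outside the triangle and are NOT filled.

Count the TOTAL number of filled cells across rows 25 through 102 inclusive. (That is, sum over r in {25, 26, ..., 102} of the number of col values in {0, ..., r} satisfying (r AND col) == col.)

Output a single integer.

Answer: 1152

Derivation:
r25=11001 pc3: +8 =8
r26=11010 pc3: +8 =16
r27=11011 pc4: +16 =32
r28=11100 pc3: +8 =40
r29=11101 pc4: +16 =56
r30=11110 pc4: +16 =72
r31=11111 pc5: +32 =104
r32=100000 pc1: +2 =106
r33=100001 pc2: +4 =110
r34=100010 pc2: +4 =114
r35=100011 pc3: +8 =122
r36=100100 pc2: +4 =126
r37=100101 pc3: +8 =134
r38=100110 pc3: +8 =142
r39=100111 pc4: +16 =158
r40=101000 pc2: +4 =162
r41=101001 pc3: +8 =170
r42=101010 pc3: +8 =178
r43=101011 pc4: +16 =194
r44=101100 pc3: +8 =202
r45=101101 pc4: +16 =218
r46=101110 pc4: +16 =234
r47=101111 pc5: +32 =266
r48=110000 pc2: +4 =270
r49=110001 pc3: +8 =278
r50=110010 pc3: +8 =286
r51=110011 pc4: +16 =302
r52=110100 pc3: +8 =310
r53=110101 pc4: +16 =326
r54=110110 pc4: +16 =342
r55=110111 pc5: +32 =374
r56=111000 pc3: +8 =382
r57=111001 pc4: +16 =398
r58=111010 pc4: +16 =414
r59=111011 pc5: +32 =446
r60=111100 pc4: +16 =462
r61=111101 pc5: +32 =494
r62=111110 pc5: +32 =526
r63=111111 pc6: +64 =590
r64=1000000 pc1: +2 =592
r65=1000001 pc2: +4 =596
r66=1000010 pc2: +4 =600
r67=1000011 pc3: +8 =608
r68=1000100 pc2: +4 =612
r69=1000101 pc3: +8 =620
r70=1000110 pc3: +8 =628
r71=1000111 pc4: +16 =644
r72=1001000 pc2: +4 =648
r73=1001001 pc3: +8 =656
r74=1001010 pc3: +8 =664
r75=1001011 pc4: +16 =680
r76=1001100 pc3: +8 =688
r77=1001101 pc4: +16 =704
r78=1001110 pc4: +16 =720
r79=1001111 pc5: +32 =752
r80=1010000 pc2: +4 =756
r81=1010001 pc3: +8 =764
r82=1010010 pc3: +8 =772
r83=1010011 pc4: +16 =788
r84=1010100 pc3: +8 =796
r85=1010101 pc4: +16 =812
r86=1010110 pc4: +16 =828
r87=1010111 pc5: +32 =860
r88=1011000 pc3: +8 =868
r89=1011001 pc4: +16 =884
r90=1011010 pc4: +16 =900
r91=1011011 pc5: +32 =932
r92=1011100 pc4: +16 =948
r93=1011101 pc5: +32 =980
r94=1011110 pc5: +32 =1012
r95=1011111 pc6: +64 =1076
r96=1100000 pc2: +4 =1080
r97=1100001 pc3: +8 =1088
r98=1100010 pc3: +8 =1096
r99=1100011 pc4: +16 =1112
r100=1100100 pc3: +8 =1120
r101=1100101 pc4: +16 =1136
r102=1100110 pc4: +16 =1152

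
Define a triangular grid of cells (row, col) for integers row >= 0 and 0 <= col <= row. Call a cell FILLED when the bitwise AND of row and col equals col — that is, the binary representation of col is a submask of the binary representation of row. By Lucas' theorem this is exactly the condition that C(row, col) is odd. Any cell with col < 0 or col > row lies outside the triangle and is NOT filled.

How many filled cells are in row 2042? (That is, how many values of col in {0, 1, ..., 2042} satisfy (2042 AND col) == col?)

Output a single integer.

Answer: 512

Derivation:
2042 in binary = 11111111010
popcount(2042) = number of 1-bits in 11111111010 = 9
A col c satisfies (2042 AND c) == c iff every set bit of c is also set in 2042; each of the 9 set bits of 2042 can independently be on or off in c.
count = 2^9 = 512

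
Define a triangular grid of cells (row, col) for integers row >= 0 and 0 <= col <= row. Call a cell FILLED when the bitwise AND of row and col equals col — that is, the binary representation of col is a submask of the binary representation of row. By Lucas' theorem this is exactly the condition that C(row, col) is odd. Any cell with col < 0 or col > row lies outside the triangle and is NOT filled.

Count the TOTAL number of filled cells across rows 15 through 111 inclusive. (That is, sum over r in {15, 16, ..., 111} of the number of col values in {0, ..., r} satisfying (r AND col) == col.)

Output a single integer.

Answer: 1474

Derivation:
r15=1111 pc4: +16 =16
r16=10000 pc1: +2 =18
r17=10001 pc2: +4 =22
r18=10010 pc2: +4 =26
r19=10011 pc3: +8 =34
r20=10100 pc2: +4 =38
r21=10101 pc3: +8 =46
r22=10110 pc3: +8 =54
r23=10111 pc4: +16 =70
r24=11000 pc2: +4 =74
r25=11001 pc3: +8 =82
r26=11010 pc3: +8 =90
r27=11011 pc4: +16 =106
r28=11100 pc3: +8 =114
r29=11101 pc4: +16 =130
r30=11110 pc4: +16 =146
r31=11111 pc5: +32 =178
r32=100000 pc1: +2 =180
r33=100001 pc2: +4 =184
r34=100010 pc2: +4 =188
r35=100011 pc3: +8 =196
r36=100100 pc2: +4 =200
r37=100101 pc3: +8 =208
r38=100110 pc3: +8 =216
r39=100111 pc4: +16 =232
r40=101000 pc2: +4 =236
r41=101001 pc3: +8 =244
r42=101010 pc3: +8 =252
r43=101011 pc4: +16 =268
r44=101100 pc3: +8 =276
r45=101101 pc4: +16 =292
r46=101110 pc4: +16 =308
r47=101111 pc5: +32 =340
r48=110000 pc2: +4 =344
r49=110001 pc3: +8 =352
r50=110010 pc3: +8 =360
r51=110011 pc4: +16 =376
r52=110100 pc3: +8 =384
r53=110101 pc4: +16 =400
r54=110110 pc4: +16 =416
r55=110111 pc5: +32 =448
r56=111000 pc3: +8 =456
r57=111001 pc4: +16 =472
r58=111010 pc4: +16 =488
r59=111011 pc5: +32 =520
r60=111100 pc4: +16 =536
r61=111101 pc5: +32 =568
r62=111110 pc5: +32 =600
r63=111111 pc6: +64 =664
r64=1000000 pc1: +2 =666
r65=1000001 pc2: +4 =670
r66=1000010 pc2: +4 =674
r67=1000011 pc3: +8 =682
r68=1000100 pc2: +4 =686
r69=1000101 pc3: +8 =694
r70=1000110 pc3: +8 =702
r71=1000111 pc4: +16 =718
r72=1001000 pc2: +4 =722
r73=1001001 pc3: +8 =730
r74=1001010 pc3: +8 =738
r75=1001011 pc4: +16 =754
r76=1001100 pc3: +8 =762
r77=1001101 pc4: +16 =778
r78=1001110 pc4: +16 =794
r79=1001111 pc5: +32 =826
r80=1010000 pc2: +4 =830
r81=1010001 pc3: +8 =838
r82=1010010 pc3: +8 =846
r83=1010011 pc4: +16 =862
r84=1010100 pc3: +8 =870
r85=1010101 pc4: +16 =886
r86=1010110 pc4: +16 =902
r87=1010111 pc5: +32 =934
r88=1011000 pc3: +8 =942
r89=1011001 pc4: +16 =958
r90=1011010 pc4: +16 =974
r91=1011011 pc5: +32 =1006
r92=1011100 pc4: +16 =1022
r93=1011101 pc5: +32 =1054
r94=1011110 pc5: +32 =1086
r95=1011111 pc6: +64 =1150
r96=1100000 pc2: +4 =1154
r97=1100001 pc3: +8 =1162
r98=1100010 pc3: +8 =1170
r99=1100011 pc4: +16 =1186
r100=1100100 pc3: +8 =1194
r101=1100101 pc4: +16 =1210
r102=1100110 pc4: +16 =1226
r103=1100111 pc5: +32 =1258
r104=1101000 pc3: +8 =1266
r105=1101001 pc4: +16 =1282
r106=1101010 pc4: +16 =1298
r107=1101011 pc5: +32 =1330
r108=1101100 pc4: +16 =1346
r109=1101101 pc5: +32 =1378
r110=1101110 pc5: +32 =1410
r111=1101111 pc6: +64 =1474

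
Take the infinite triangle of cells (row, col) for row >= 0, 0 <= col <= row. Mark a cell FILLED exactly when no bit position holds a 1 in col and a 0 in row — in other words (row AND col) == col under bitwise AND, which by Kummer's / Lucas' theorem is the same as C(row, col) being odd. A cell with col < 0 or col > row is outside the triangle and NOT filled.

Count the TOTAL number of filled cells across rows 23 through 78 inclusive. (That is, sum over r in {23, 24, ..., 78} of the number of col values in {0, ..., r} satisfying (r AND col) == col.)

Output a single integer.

Answer: 740

Derivation:
r23=10111 pc4: +16 =16
r24=11000 pc2: +4 =20
r25=11001 pc3: +8 =28
r26=11010 pc3: +8 =36
r27=11011 pc4: +16 =52
r28=11100 pc3: +8 =60
r29=11101 pc4: +16 =76
r30=11110 pc4: +16 =92
r31=11111 pc5: +32 =124
r32=100000 pc1: +2 =126
r33=100001 pc2: +4 =130
r34=100010 pc2: +4 =134
r35=100011 pc3: +8 =142
r36=100100 pc2: +4 =146
r37=100101 pc3: +8 =154
r38=100110 pc3: +8 =162
r39=100111 pc4: +16 =178
r40=101000 pc2: +4 =182
r41=101001 pc3: +8 =190
r42=101010 pc3: +8 =198
r43=101011 pc4: +16 =214
r44=101100 pc3: +8 =222
r45=101101 pc4: +16 =238
r46=101110 pc4: +16 =254
r47=101111 pc5: +32 =286
r48=110000 pc2: +4 =290
r49=110001 pc3: +8 =298
r50=110010 pc3: +8 =306
r51=110011 pc4: +16 =322
r52=110100 pc3: +8 =330
r53=110101 pc4: +16 =346
r54=110110 pc4: +16 =362
r55=110111 pc5: +32 =394
r56=111000 pc3: +8 =402
r57=111001 pc4: +16 =418
r58=111010 pc4: +16 =434
r59=111011 pc5: +32 =466
r60=111100 pc4: +16 =482
r61=111101 pc5: +32 =514
r62=111110 pc5: +32 =546
r63=111111 pc6: +64 =610
r64=1000000 pc1: +2 =612
r65=1000001 pc2: +4 =616
r66=1000010 pc2: +4 =620
r67=1000011 pc3: +8 =628
r68=1000100 pc2: +4 =632
r69=1000101 pc3: +8 =640
r70=1000110 pc3: +8 =648
r71=1000111 pc4: +16 =664
r72=1001000 pc2: +4 =668
r73=1001001 pc3: +8 =676
r74=1001010 pc3: +8 =684
r75=1001011 pc4: +16 =700
r76=1001100 pc3: +8 =708
r77=1001101 pc4: +16 =724
r78=1001110 pc4: +16 =740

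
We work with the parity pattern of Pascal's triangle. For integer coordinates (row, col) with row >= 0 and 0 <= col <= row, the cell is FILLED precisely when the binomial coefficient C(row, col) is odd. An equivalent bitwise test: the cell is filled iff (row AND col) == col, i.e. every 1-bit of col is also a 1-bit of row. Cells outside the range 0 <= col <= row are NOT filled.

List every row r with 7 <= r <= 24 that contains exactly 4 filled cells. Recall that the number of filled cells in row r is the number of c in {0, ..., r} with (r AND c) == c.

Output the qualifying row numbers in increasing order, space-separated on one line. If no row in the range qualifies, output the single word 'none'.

Row r has 2^popcount(r) filled cells, so we need popcount(r) = log2(4) = 2.
Scan r = 7..24 and keep those with exactly 2 one-bits:
r=7=111 popcount=3 -> skip
r=8=1000 popcount=1 -> skip
r=9=1001 popcount=2 -> KEEP
r=10=1010 popcount=2 -> KEEP
r=11=1011 popcount=3 -> skip
r=12=1100 popcount=2 -> KEEP
r=13=1101 popcount=3 -> skip
r=14=1110 popcount=3 -> skip
r=15=1111 popcount=4 -> skip
r=16=10000 popcount=1 -> skip
r=17=10001 popcount=2 -> KEEP
r=18=10010 popcount=2 -> KEEP
r=19=10011 popcount=3 -> skip
r=20=10100 popcount=2 -> KEEP
r=21=10101 popcount=3 -> skip
r=22=10110 popcount=3 -> skip
r=23=10111 popcount=4 -> skip
r=24=11000 popcount=2 -> KEEP
Kept rows: 9 10 12 17 18 20 24

Answer: 9 10 12 17 18 20 24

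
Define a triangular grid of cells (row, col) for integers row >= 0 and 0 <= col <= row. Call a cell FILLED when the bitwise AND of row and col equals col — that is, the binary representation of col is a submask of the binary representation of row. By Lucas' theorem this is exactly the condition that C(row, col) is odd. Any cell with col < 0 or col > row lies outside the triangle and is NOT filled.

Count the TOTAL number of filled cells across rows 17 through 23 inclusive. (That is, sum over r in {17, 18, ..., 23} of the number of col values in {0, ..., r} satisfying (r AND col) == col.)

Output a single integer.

Answer: 52

Derivation:
r17=10001 pc2: +4 =4
r18=10010 pc2: +4 =8
r19=10011 pc3: +8 =16
r20=10100 pc2: +4 =20
r21=10101 pc3: +8 =28
r22=10110 pc3: +8 =36
r23=10111 pc4: +16 =52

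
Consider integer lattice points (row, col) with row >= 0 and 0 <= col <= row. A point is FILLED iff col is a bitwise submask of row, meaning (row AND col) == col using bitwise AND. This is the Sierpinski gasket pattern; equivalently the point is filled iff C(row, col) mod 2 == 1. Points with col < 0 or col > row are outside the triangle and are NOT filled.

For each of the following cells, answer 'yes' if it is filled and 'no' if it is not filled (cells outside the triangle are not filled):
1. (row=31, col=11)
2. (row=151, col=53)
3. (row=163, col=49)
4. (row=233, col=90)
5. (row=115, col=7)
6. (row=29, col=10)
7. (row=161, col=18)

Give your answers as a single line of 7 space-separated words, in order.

Answer: yes no no no no no no

Derivation:
(31,11): row=0b11111, col=0b1011, row AND col = 0b1011 = 11; 11 == 11 -> filled
(151,53): row=0b10010111, col=0b110101, row AND col = 0b10101 = 21; 21 != 53 -> empty
(163,49): row=0b10100011, col=0b110001, row AND col = 0b100001 = 33; 33 != 49 -> empty
(233,90): row=0b11101001, col=0b1011010, row AND col = 0b1001000 = 72; 72 != 90 -> empty
(115,7): row=0b1110011, col=0b111, row AND col = 0b11 = 3; 3 != 7 -> empty
(29,10): row=0b11101, col=0b1010, row AND col = 0b1000 = 8; 8 != 10 -> empty
(161,18): row=0b10100001, col=0b10010, row AND col = 0b0 = 0; 0 != 18 -> empty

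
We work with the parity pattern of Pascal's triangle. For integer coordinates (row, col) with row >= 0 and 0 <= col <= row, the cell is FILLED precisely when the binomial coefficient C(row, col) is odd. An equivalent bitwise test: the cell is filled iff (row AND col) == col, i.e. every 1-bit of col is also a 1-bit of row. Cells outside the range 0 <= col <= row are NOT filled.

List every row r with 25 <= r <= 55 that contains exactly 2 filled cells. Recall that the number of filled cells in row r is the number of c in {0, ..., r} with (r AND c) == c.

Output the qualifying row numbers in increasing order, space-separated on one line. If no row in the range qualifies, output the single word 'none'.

Answer: 32

Derivation:
Row r has 2^popcount(r) filled cells, so we need popcount(r) = log2(2) = 1.
Scan r = 25..55 and keep those with exactly 1 one-bits:
r=25=11001 popcount=3 -> skip
r=26=11010 popcount=3 -> skip
r=27=11011 popcount=4 -> skip
r=28=11100 popcount=3 -> skip
r=29=11101 popcount=4 -> skip
r=30=11110 popcount=4 -> skip
r=31=11111 popcount=5 -> skip
r=32=100000 popcount=1 -> KEEP
r=33=100001 popcount=2 -> skip
r=34=100010 popcount=2 -> skip
r=35=100011 popcount=3 -> skip
r=36=100100 popcount=2 -> skip
r=37=100101 popcount=3 -> skip
r=38=100110 popcount=3 -> skip
r=39=100111 popcount=4 -> skip
r=40=101000 popcount=2 -> skip
r=41=101001 popcount=3 -> skip
r=42=101010 popcount=3 -> skip
r=43=101011 popcount=4 -> skip
r=44=101100 popcount=3 -> skip
r=45=101101 popcount=4 -> skip
r=46=101110 popcount=4 -> skip
r=47=101111 popcount=5 -> skip
r=48=110000 popcount=2 -> skip
r=49=110001 popcount=3 -> skip
r=50=110010 popcount=3 -> skip
r=51=110011 popcount=4 -> skip
r=52=110100 popcount=3 -> skip
r=53=110101 popcount=4 -> skip
r=54=110110 popcount=4 -> skip
r=55=110111 popcount=5 -> skip
Kept rows: 32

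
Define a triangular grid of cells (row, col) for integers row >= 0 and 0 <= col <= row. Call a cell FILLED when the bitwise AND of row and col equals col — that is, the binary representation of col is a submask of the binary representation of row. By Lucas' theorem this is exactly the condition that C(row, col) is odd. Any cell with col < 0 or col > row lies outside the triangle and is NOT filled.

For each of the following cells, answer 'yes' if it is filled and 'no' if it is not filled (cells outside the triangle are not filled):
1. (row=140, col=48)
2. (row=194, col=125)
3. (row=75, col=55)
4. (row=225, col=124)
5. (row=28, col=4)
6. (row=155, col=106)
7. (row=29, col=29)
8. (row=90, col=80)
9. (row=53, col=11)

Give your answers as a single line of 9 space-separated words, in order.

(140,48): row=0b10001100, col=0b110000, row AND col = 0b0 = 0; 0 != 48 -> empty
(194,125): row=0b11000010, col=0b1111101, row AND col = 0b1000000 = 64; 64 != 125 -> empty
(75,55): row=0b1001011, col=0b110111, row AND col = 0b11 = 3; 3 != 55 -> empty
(225,124): row=0b11100001, col=0b1111100, row AND col = 0b1100000 = 96; 96 != 124 -> empty
(28,4): row=0b11100, col=0b100, row AND col = 0b100 = 4; 4 == 4 -> filled
(155,106): row=0b10011011, col=0b1101010, row AND col = 0b1010 = 10; 10 != 106 -> empty
(29,29): row=0b11101, col=0b11101, row AND col = 0b11101 = 29; 29 == 29 -> filled
(90,80): row=0b1011010, col=0b1010000, row AND col = 0b1010000 = 80; 80 == 80 -> filled
(53,11): row=0b110101, col=0b1011, row AND col = 0b1 = 1; 1 != 11 -> empty

Answer: no no no no yes no yes yes no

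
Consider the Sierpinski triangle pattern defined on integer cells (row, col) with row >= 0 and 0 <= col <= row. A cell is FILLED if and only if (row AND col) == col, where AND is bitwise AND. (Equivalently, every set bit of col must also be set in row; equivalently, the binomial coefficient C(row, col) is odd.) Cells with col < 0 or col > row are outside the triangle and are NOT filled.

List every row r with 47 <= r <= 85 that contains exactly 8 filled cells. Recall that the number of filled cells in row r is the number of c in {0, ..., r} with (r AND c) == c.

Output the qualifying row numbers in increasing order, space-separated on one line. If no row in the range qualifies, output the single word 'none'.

Row r has 2^popcount(r) filled cells, so we need popcount(r) = log2(8) = 3.
Scan r = 47..85 and keep those with exactly 3 one-bits:
r=47=101111 popcount=5 -> skip
r=48=110000 popcount=2 -> skip
r=49=110001 popcount=3 -> KEEP
r=50=110010 popcount=3 -> KEEP
r=51=110011 popcount=4 -> skip
r=52=110100 popcount=3 -> KEEP
r=53=110101 popcount=4 -> skip
r=54=110110 popcount=4 -> skip
r=55=110111 popcount=5 -> skip
r=56=111000 popcount=3 -> KEEP
r=57=111001 popcount=4 -> skip
r=58=111010 popcount=4 -> skip
r=59=111011 popcount=5 -> skip
r=60=111100 popcount=4 -> skip
r=61=111101 popcount=5 -> skip
r=62=111110 popcount=5 -> skip
r=63=111111 popcount=6 -> skip
r=64=1000000 popcount=1 -> skip
r=65=1000001 popcount=2 -> skip
r=66=1000010 popcount=2 -> skip
r=67=1000011 popcount=3 -> KEEP
r=68=1000100 popcount=2 -> skip
r=69=1000101 popcount=3 -> KEEP
r=70=1000110 popcount=3 -> KEEP
r=71=1000111 popcount=4 -> skip
r=72=1001000 popcount=2 -> skip
r=73=1001001 popcount=3 -> KEEP
r=74=1001010 popcount=3 -> KEEP
r=75=1001011 popcount=4 -> skip
r=76=1001100 popcount=3 -> KEEP
r=77=1001101 popcount=4 -> skip
r=78=1001110 popcount=4 -> skip
r=79=1001111 popcount=5 -> skip
r=80=1010000 popcount=2 -> skip
r=81=1010001 popcount=3 -> KEEP
r=82=1010010 popcount=3 -> KEEP
r=83=1010011 popcount=4 -> skip
r=84=1010100 popcount=3 -> KEEP
r=85=1010101 popcount=4 -> skip
Kept rows: 49 50 52 56 67 69 70 73 74 76 81 82 84

Answer: 49 50 52 56 67 69 70 73 74 76 81 82 84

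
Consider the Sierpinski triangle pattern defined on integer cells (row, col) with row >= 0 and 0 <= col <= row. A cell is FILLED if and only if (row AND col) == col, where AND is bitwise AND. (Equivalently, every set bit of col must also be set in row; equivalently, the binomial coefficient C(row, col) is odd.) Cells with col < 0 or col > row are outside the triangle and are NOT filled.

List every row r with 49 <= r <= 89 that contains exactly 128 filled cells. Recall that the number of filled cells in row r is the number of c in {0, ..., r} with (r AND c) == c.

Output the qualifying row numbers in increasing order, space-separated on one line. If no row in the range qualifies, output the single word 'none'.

Answer: none

Derivation:
Row r has 2^popcount(r) filled cells, so we need popcount(r) = log2(128) = 7.
Scan r = 49..89 and keep those with exactly 7 one-bits:
r=49=110001 popcount=3 -> skip
r=50=110010 popcount=3 -> skip
r=51=110011 popcount=4 -> skip
r=52=110100 popcount=3 -> skip
r=53=110101 popcount=4 -> skip
r=54=110110 popcount=4 -> skip
r=55=110111 popcount=5 -> skip
r=56=111000 popcount=3 -> skip
r=57=111001 popcount=4 -> skip
r=58=111010 popcount=4 -> skip
r=59=111011 popcount=5 -> skip
r=60=111100 popcount=4 -> skip
r=61=111101 popcount=5 -> skip
r=62=111110 popcount=5 -> skip
r=63=111111 popcount=6 -> skip
r=64=1000000 popcount=1 -> skip
r=65=1000001 popcount=2 -> skip
r=66=1000010 popcount=2 -> skip
r=67=1000011 popcount=3 -> skip
r=68=1000100 popcount=2 -> skip
r=69=1000101 popcount=3 -> skip
r=70=1000110 popcount=3 -> skip
r=71=1000111 popcount=4 -> skip
r=72=1001000 popcount=2 -> skip
r=73=1001001 popcount=3 -> skip
r=74=1001010 popcount=3 -> skip
r=75=1001011 popcount=4 -> skip
r=76=1001100 popcount=3 -> skip
r=77=1001101 popcount=4 -> skip
r=78=1001110 popcount=4 -> skip
r=79=1001111 popcount=5 -> skip
r=80=1010000 popcount=2 -> skip
r=81=1010001 popcount=3 -> skip
r=82=1010010 popcount=3 -> skip
r=83=1010011 popcount=4 -> skip
r=84=1010100 popcount=3 -> skip
r=85=1010101 popcount=4 -> skip
r=86=1010110 popcount=4 -> skip
r=87=1010111 popcount=5 -> skip
r=88=1011000 popcount=3 -> skip
r=89=1011001 popcount=4 -> skip
Kept rows: none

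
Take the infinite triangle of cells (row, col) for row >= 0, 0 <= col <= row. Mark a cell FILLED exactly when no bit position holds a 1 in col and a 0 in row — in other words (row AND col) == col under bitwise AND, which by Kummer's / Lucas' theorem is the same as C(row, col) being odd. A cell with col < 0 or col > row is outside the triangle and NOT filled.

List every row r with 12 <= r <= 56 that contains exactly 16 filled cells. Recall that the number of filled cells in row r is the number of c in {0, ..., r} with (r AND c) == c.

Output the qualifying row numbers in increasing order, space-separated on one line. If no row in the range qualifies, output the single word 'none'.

Row r has 2^popcount(r) filled cells, so we need popcount(r) = log2(16) = 4.
Scan r = 12..56 and keep those with exactly 4 one-bits:
r=12=1100 popcount=2 -> skip
r=13=1101 popcount=3 -> skip
r=14=1110 popcount=3 -> skip
r=15=1111 popcount=4 -> KEEP
r=16=10000 popcount=1 -> skip
r=17=10001 popcount=2 -> skip
r=18=10010 popcount=2 -> skip
r=19=10011 popcount=3 -> skip
r=20=10100 popcount=2 -> skip
r=21=10101 popcount=3 -> skip
r=22=10110 popcount=3 -> skip
r=23=10111 popcount=4 -> KEEP
r=24=11000 popcount=2 -> skip
r=25=11001 popcount=3 -> skip
r=26=11010 popcount=3 -> skip
r=27=11011 popcount=4 -> KEEP
r=28=11100 popcount=3 -> skip
r=29=11101 popcount=4 -> KEEP
r=30=11110 popcount=4 -> KEEP
r=31=11111 popcount=5 -> skip
r=32=100000 popcount=1 -> skip
r=33=100001 popcount=2 -> skip
r=34=100010 popcount=2 -> skip
r=35=100011 popcount=3 -> skip
r=36=100100 popcount=2 -> skip
r=37=100101 popcount=3 -> skip
r=38=100110 popcount=3 -> skip
r=39=100111 popcount=4 -> KEEP
r=40=101000 popcount=2 -> skip
r=41=101001 popcount=3 -> skip
r=42=101010 popcount=3 -> skip
r=43=101011 popcount=4 -> KEEP
r=44=101100 popcount=3 -> skip
r=45=101101 popcount=4 -> KEEP
r=46=101110 popcount=4 -> KEEP
r=47=101111 popcount=5 -> skip
r=48=110000 popcount=2 -> skip
r=49=110001 popcount=3 -> skip
r=50=110010 popcount=3 -> skip
r=51=110011 popcount=4 -> KEEP
r=52=110100 popcount=3 -> skip
r=53=110101 popcount=4 -> KEEP
r=54=110110 popcount=4 -> KEEP
r=55=110111 popcount=5 -> skip
r=56=111000 popcount=3 -> skip
Kept rows: 15 23 27 29 30 39 43 45 46 51 53 54

Answer: 15 23 27 29 30 39 43 45 46 51 53 54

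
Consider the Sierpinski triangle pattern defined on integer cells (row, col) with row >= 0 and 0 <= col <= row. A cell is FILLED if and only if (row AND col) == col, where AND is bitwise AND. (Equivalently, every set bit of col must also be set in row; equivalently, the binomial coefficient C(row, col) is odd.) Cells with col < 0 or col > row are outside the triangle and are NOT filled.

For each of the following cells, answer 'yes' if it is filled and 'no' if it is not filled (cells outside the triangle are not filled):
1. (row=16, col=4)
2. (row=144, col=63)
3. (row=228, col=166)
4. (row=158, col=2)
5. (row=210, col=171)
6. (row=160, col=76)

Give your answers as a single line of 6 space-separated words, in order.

Answer: no no no yes no no

Derivation:
(16,4): row=0b10000, col=0b100, row AND col = 0b0 = 0; 0 != 4 -> empty
(144,63): row=0b10010000, col=0b111111, row AND col = 0b10000 = 16; 16 != 63 -> empty
(228,166): row=0b11100100, col=0b10100110, row AND col = 0b10100100 = 164; 164 != 166 -> empty
(158,2): row=0b10011110, col=0b10, row AND col = 0b10 = 2; 2 == 2 -> filled
(210,171): row=0b11010010, col=0b10101011, row AND col = 0b10000010 = 130; 130 != 171 -> empty
(160,76): row=0b10100000, col=0b1001100, row AND col = 0b0 = 0; 0 != 76 -> empty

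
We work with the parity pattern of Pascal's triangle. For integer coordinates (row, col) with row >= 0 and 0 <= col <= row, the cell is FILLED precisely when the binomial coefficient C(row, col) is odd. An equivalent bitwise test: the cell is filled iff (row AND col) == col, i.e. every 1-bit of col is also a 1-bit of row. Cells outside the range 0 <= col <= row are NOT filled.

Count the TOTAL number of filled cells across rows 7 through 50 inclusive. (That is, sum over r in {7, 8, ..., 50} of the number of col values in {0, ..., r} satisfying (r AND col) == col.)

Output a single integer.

Answer: 406

Derivation:
r7=111 pc3: +8 =8
r8=1000 pc1: +2 =10
r9=1001 pc2: +4 =14
r10=1010 pc2: +4 =18
r11=1011 pc3: +8 =26
r12=1100 pc2: +4 =30
r13=1101 pc3: +8 =38
r14=1110 pc3: +8 =46
r15=1111 pc4: +16 =62
r16=10000 pc1: +2 =64
r17=10001 pc2: +4 =68
r18=10010 pc2: +4 =72
r19=10011 pc3: +8 =80
r20=10100 pc2: +4 =84
r21=10101 pc3: +8 =92
r22=10110 pc3: +8 =100
r23=10111 pc4: +16 =116
r24=11000 pc2: +4 =120
r25=11001 pc3: +8 =128
r26=11010 pc3: +8 =136
r27=11011 pc4: +16 =152
r28=11100 pc3: +8 =160
r29=11101 pc4: +16 =176
r30=11110 pc4: +16 =192
r31=11111 pc5: +32 =224
r32=100000 pc1: +2 =226
r33=100001 pc2: +4 =230
r34=100010 pc2: +4 =234
r35=100011 pc3: +8 =242
r36=100100 pc2: +4 =246
r37=100101 pc3: +8 =254
r38=100110 pc3: +8 =262
r39=100111 pc4: +16 =278
r40=101000 pc2: +4 =282
r41=101001 pc3: +8 =290
r42=101010 pc3: +8 =298
r43=101011 pc4: +16 =314
r44=101100 pc3: +8 =322
r45=101101 pc4: +16 =338
r46=101110 pc4: +16 =354
r47=101111 pc5: +32 =386
r48=110000 pc2: +4 =390
r49=110001 pc3: +8 =398
r50=110010 pc3: +8 =406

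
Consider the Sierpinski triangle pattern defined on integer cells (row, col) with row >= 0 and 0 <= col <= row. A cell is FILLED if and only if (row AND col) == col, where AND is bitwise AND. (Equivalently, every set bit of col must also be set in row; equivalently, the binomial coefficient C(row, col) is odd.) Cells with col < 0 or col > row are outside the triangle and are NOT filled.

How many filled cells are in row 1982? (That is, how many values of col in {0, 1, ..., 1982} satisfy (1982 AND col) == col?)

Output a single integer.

1982 in binary = 11110111110
popcount(1982) = number of 1-bits in 11110111110 = 9
A col c satisfies (1982 AND c) == c iff every set bit of c is also set in 1982; each of the 9 set bits of 1982 can independently be on or off in c.
count = 2^9 = 512

Answer: 512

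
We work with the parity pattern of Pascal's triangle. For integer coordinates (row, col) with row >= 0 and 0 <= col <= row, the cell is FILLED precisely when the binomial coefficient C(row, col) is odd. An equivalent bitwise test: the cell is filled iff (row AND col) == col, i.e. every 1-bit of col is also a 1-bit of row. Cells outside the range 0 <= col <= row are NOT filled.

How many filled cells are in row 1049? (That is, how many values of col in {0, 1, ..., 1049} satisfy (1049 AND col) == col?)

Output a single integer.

1049 in binary = 10000011001
popcount(1049) = number of 1-bits in 10000011001 = 4
A col c satisfies (1049 AND c) == c iff every set bit of c is also set in 1049; each of the 4 set bits of 1049 can independently be on or off in c.
count = 2^4 = 16

Answer: 16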